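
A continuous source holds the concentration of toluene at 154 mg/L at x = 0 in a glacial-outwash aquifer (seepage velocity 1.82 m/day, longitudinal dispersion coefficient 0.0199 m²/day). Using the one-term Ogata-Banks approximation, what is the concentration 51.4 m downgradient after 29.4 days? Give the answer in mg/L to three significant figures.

150 mg/L

For a continuous step input, C/C₀ ≈ ½·erfc((x−vt)/(2√(Dt))).
vt = 1.82 × 29.4 = 53.508 m and 2√(Dt) = 2√(0.0199 × 29.4) = 1.530 m.
Argument (x−vt)/(2√(Dt)) = (51.4 − 53.508)/1.530 = -1.378; ½·erfc(-1.378) = 0.9743.
C = 154 × 0.9743 = 150 mg/L.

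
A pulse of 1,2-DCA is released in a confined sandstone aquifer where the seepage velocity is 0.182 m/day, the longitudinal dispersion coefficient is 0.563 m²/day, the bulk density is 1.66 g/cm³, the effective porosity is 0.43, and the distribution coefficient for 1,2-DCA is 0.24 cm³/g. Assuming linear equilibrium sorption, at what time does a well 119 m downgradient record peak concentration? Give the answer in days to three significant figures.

1230 days

Retardation factor R = 1 + ρ_b·K_d/n = 1 + 1.66 × 0.24/0.43 = 1.927.
Sorption retards both mechanisms: v_R = v/R = 0.09445 m/day, D_R = D/R = 0.2922 m²/day.
Peak time from v_R²t² + 2D_R t − x² = 0: t = (√(D_R² + v_R²x²) − D_R)/v_R².
√(D_R² + v_R²x²) = √(0.2922² + 0.09445² × 119²) = 11.24; v_R² = 0.008921.
t = (11.24 − 0.2922)/0.008921 = 1230 days.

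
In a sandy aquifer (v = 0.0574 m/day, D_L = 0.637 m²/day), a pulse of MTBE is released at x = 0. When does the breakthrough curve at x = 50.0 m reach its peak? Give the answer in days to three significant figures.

699 days

For the 1D instantaneous-source solution, setting ∂C/∂t = 0 at fixed x gives v²t² + 2Dt − x² = 0, so t = (√(D² + v²x²) − D)/v².
√(D² + v²x²) = √(0.637² + 0.0574² × 50.0²) = 2.940; v² = 0.00329476.
t = (2.940 − 0.637)/0.00329476 = 699 days (vs. the pure-advection estimate x/v = 871 d).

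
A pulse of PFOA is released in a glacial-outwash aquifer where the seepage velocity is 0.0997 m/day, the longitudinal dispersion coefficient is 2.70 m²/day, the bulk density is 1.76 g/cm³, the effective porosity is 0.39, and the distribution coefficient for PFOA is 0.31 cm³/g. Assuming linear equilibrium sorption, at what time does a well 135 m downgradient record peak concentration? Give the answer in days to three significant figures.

2660 days

Retardation factor R = 1 + ρ_b·K_d/n = 1 + 1.76 × 0.31/0.39 = 2.399.
Sorption retards both mechanisms: v_R = v/R = 0.04156 m/day, D_R = D/R = 1.125 m²/day.
Peak time from v_R²t² + 2D_R t − x² = 0: t = (√(D_R² + v_R²x²) − D_R)/v_R².
√(D_R² + v_R²x²) = √(1.125² + 0.04156² × 135²) = 5.722; v_R² = 0.001727.
t = (5.722 − 1.125)/0.001727 = 2660 days.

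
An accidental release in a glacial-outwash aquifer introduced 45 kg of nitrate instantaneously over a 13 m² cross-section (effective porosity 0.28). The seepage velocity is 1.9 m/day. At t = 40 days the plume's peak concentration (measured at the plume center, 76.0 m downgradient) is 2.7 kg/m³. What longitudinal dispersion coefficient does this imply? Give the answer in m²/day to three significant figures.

0.0417 m²/day

At the plume center C_max = M/(n_e·A·√(4πDt)), so D = M²/(4πt·(n_e·A·C_max)²).
n_e·A·C_max = 0.28 × 13 × 2.7 = 9.828 kg/m.
D = 45²/(4π × 40 × 9.828²) = 0.0417 m²/day.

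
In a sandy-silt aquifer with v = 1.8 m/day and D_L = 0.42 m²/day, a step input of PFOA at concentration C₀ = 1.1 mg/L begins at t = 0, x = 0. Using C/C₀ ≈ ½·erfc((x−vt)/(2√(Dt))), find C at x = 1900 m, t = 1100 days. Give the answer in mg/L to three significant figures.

1.10 mg/L

For a continuous step input, C/C₀ ≈ ½·erfc((x−vt)/(2√(Dt))).
vt = 1.8 × 1100 = 1980 m and 2√(Dt) = 2√(0.42 × 1100) = 42.99 m.
Argument (x−vt)/(2√(Dt)) = (1900 − 1980)/42.99 = -1.861; ½·erfc(-1.861) = 0.9958.
C = 1.1 × 0.9958 = 1.10 mg/L.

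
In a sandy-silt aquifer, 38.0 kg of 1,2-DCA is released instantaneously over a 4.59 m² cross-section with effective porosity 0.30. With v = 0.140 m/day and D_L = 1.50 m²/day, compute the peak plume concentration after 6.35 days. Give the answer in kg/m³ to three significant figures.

The peak of an instantaneous 1D plume sits at x = vt; there the Gaussian factor is 1 and C_max = M/(n_e·A·√(4πDt)), where n_e·A is the pore area the mass is dissolved in.
√(4πDt) = √(4π × 1.50 × 6.35) = 10.94 m, so C_max = 38.0/(0.30 × 4.59 × 10.94) = 2.52 kg/m³.

2.52 kg/m³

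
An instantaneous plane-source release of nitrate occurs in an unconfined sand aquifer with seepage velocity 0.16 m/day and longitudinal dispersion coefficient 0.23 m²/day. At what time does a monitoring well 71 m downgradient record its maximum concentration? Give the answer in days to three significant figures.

435 days

For the 1D instantaneous-source solution, setting ∂C/∂t = 0 at fixed x gives v²t² + 2Dt − x² = 0, so t = (√(D² + v²x²) − D)/v².
√(D² + v²x²) = √(0.23² + 0.16² × 71²) = 11.36; v² = 0.0256.
t = (11.36 − 0.23)/0.0256 = 435 days (vs. the pure-advection estimate x/v = 444 d).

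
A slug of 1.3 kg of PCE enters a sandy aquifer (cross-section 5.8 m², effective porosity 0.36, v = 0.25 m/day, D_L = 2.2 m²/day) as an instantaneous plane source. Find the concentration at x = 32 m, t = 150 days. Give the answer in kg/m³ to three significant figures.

0.00945 kg/m³

For an instantaneous plane source, C(x,t) = M/(n_e·A·√(4πDt)) · exp(−(x−vt)²/(4Dt)), with n_e·A the pore (flow) area.
Plume center vt = 0.25 × 150 = 37.5 m, so the well at 32 m is 5.5 m upgradient of the peak.
√(4πDt) = 64.40 m, giving peak height M/(n_e·A·√(4πDt)) = 1.3/(0.36 × 5.8 × 64.40) = 0.009668 kg/m³.
(x−vt)²/(4Dt) = (-5.5)²/(4 × 2.2 × 150) = 0.02292; exp(−0.02292) = 0.9773.
C = 0.009668 × 0.9773 = 0.00945 kg/m³.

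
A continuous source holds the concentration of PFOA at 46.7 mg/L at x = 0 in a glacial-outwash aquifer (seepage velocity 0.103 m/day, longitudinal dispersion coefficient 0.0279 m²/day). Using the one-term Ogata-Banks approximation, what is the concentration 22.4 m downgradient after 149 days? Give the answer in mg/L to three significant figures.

For a continuous step input, C/C₀ ≈ ½·erfc((x−vt)/(2√(Dt))).
vt = 0.103 × 149 = 15.347 m and 2√(Dt) = 2√(0.0279 × 149) = 4.078 m.
Argument (x−vt)/(2√(Dt)) = (22.4 − 15.347)/4.078 = 1.730; ½·erfc(1.730) = 0.007211.
C = 46.7 × 0.007211 = 0.337 mg/L.

0.337 mg/L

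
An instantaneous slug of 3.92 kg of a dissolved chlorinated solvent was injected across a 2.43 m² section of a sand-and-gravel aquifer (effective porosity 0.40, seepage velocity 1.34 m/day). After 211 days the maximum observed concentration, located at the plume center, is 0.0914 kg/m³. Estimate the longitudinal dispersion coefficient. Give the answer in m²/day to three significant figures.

At the plume center C_max = M/(n_e·A·√(4πDt)), so D = M²/(4πt·(n_e·A·C_max)²).
n_e·A·C_max = 0.40 × 2.43 × 0.0914 = 0.08884 kg/m.
D = 3.92²/(4π × 211 × 0.08884²) = 0.734 m²/day.

0.734 m²/day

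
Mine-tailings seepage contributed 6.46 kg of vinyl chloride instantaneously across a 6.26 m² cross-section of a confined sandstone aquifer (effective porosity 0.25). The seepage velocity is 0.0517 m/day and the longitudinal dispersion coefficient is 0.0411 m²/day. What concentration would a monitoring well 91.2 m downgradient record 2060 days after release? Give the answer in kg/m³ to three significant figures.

0.0634 kg/m³

For an instantaneous plane source, C(x,t) = M/(n_e·A·√(4πDt)) · exp(−(x−vt)²/(4Dt)), with n_e·A the pore (flow) area.
Plume center vt = 0.0517 × 2060 = 106.502 m, so the well at 91.2 m is 15.302 m upgradient of the peak.
√(4πDt) = 32.62 m, giving peak height M/(n_e·A·√(4πDt)) = 6.46/(0.25 × 6.26 × 32.62) = 0.1265 kg/m³.
(x−vt)²/(4Dt) = (-15.302)²/(4 × 0.0411 × 2060) = 0.6914; exp(−0.6914) = 0.5009.
C = 0.1265 × 0.5009 = 0.0634 kg/m³.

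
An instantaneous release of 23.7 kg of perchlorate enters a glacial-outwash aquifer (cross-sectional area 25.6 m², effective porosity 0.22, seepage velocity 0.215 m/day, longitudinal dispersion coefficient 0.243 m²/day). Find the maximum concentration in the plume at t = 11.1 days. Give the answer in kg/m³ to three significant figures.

The peak of an instantaneous 1D plume sits at x = vt; there the Gaussian factor is 1 and C_max = M/(n_e·A·√(4πDt)), where n_e·A is the pore area the mass is dissolved in.
√(4πDt) = √(4π × 0.243 × 11.1) = 5.822 m, so C_max = 23.7/(0.22 × 25.6 × 5.822) = 0.723 kg/m³.

0.723 kg/m³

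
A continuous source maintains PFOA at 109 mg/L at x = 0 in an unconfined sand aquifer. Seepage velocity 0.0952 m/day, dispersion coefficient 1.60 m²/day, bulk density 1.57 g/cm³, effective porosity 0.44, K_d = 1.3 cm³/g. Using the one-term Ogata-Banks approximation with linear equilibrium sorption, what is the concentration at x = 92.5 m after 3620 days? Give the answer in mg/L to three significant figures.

Retardation factor R = 1 + ρ_b·K_d/n = 1 + 1.57 × 1.3/0.44 = 5.639.
Sorption retards both mechanisms: v_R = v/R = 0.01688 m/day, D_R = D/R = 0.2837 m²/day.
v_R·t = 0.01688 × 3620 = 61.1056 m; 2√(D_R t) = 64.09 m; argument = (92.5 − 61.1056)/64.09 = 0.4898.
C = C₀ × ½·erfc(0.4898) = 109 × 0.2443 = 26.6 mg/L.

26.6 mg/L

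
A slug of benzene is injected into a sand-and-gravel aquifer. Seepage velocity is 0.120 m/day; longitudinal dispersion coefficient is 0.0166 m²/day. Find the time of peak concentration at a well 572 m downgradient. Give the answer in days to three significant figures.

4770 days

For the 1D instantaneous-source solution, setting ∂C/∂t = 0 at fixed x gives v²t² + 2Dt − x² = 0, so t = (√(D² + v²x²) − D)/v².
√(D² + v²x²) = √(0.0166² + 0.120² × 572²) = 68.64; v² = 0.0144.
t = (68.64 − 0.0166)/0.0144 = 4770 days (vs. the pure-advection estimate x/v = 4770 d).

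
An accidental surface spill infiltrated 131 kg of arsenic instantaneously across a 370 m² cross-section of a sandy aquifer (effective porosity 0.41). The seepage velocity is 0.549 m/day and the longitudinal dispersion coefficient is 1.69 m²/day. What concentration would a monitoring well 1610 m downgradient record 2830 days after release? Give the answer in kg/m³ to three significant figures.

0.00298 kg/m³

For an instantaneous plane source, C(x,t) = M/(n_e·A·√(4πDt)) · exp(−(x−vt)²/(4Dt)), with n_e·A the pore (flow) area.
Plume center vt = 0.549 × 2830 = 1553.67 m, so the well at 1610 m is 56.33 m downgradient of the peak.
√(4πDt) = 245.2 m, giving peak height M/(n_e·A·√(4πDt)) = 131/(0.41 × 370 × 245.2) = 0.003522 kg/m³.
(x−vt)²/(4Dt) = (56.33)²/(4 × 1.69 × 2830) = 0.1659; exp(−0.1659) = 0.8471.
C = 0.003522 × 0.8471 = 0.00298 kg/m³.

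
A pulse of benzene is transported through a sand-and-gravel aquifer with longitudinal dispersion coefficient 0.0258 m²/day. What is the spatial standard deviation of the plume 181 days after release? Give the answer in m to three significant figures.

3.06 m

Dispersive spreading gives a Gaussian with σ² = 2Dt; advection only shifts the center.
σ = √(2 × 0.0258 × 181) = 3.06 m.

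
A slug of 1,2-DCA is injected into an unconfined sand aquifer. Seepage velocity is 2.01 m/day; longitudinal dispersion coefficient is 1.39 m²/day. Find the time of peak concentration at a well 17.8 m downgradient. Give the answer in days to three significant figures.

For the 1D instantaneous-source solution, setting ∂C/∂t = 0 at fixed x gives v²t² + 2Dt − x² = 0, so t = (√(D² + v²x²) − D)/v².
√(D² + v²x²) = √(1.39² + 2.01² × 17.8²) = 35.80; v² = 4.0401.
t = (35.80 − 1.39)/4.0401 = 8.52 days (vs. the pure-advection estimate x/v = 8.86 d).

8.52 days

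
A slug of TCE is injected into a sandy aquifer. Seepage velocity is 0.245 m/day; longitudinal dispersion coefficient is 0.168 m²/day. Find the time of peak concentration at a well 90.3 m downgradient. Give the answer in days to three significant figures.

366 days

For the 1D instantaneous-source solution, setting ∂C/∂t = 0 at fixed x gives v²t² + 2Dt − x² = 0, so t = (√(D² + v²x²) − D)/v².
√(D² + v²x²) = √(0.168² + 0.245² × 90.3²) = 22.12; v² = 0.060025.
t = (22.12 − 0.168)/0.060025 = 366 days (vs. the pure-advection estimate x/v = 369 d).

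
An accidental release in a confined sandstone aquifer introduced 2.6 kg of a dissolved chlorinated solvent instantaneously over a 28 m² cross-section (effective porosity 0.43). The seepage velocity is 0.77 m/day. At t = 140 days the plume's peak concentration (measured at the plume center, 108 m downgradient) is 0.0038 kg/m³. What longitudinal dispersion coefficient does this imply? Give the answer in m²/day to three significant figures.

At the plume center C_max = M/(n_e·A·√(4πDt)), so D = M²/(4πt·(n_e·A·C_max)²).
n_e·A·C_max = 0.43 × 28 × 0.0038 = 0.04575 kg/m.
D = 2.6²/(4π × 140 × 0.04575²) = 1.84 m²/day.

1.84 m²/day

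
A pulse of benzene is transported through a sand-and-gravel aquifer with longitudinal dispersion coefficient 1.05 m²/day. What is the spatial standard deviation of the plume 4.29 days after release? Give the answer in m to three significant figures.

Dispersive spreading gives a Gaussian with σ² = 2Dt; advection only shifts the center.
σ = √(2 × 1.05 × 4.29) = 3.00 m.

3.00 m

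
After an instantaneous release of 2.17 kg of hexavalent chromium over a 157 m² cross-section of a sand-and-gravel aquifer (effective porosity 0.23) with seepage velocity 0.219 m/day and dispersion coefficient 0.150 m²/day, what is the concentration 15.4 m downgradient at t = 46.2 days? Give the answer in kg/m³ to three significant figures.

0.00235 kg/m³

For an instantaneous plane source, C(x,t) = M/(n_e·A·√(4πDt)) · exp(−(x−vt)²/(4Dt)), with n_e·A the pore (flow) area.
Plume center vt = 0.219 × 46.2 = 10.1178 m, so the well at 15.4 m is 5.2822 m downgradient of the peak.
√(4πDt) = 9.332 m, giving peak height M/(n_e·A·√(4πDt)) = 2.17/(0.23 × 157 × 9.332) = 0.006440 kg/m³.
(x−vt)²/(4Dt) = (5.2822)²/(4 × 0.150 × 46.2) = 1.007; exp(−1.007) = 0.3653.
C = 0.006440 × 0.3653 = 0.00235 kg/m³.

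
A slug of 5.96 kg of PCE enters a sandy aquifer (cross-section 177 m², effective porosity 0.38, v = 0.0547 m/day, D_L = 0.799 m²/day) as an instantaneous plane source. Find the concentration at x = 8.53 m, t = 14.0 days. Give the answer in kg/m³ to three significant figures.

For an instantaneous plane source, C(x,t) = M/(n_e·A·√(4πDt)) · exp(−(x−vt)²/(4Dt)), with n_e·A the pore (flow) area.
Plume center vt = 0.0547 × 14.0 = 0.7658 m, so the well at 8.53 m is 7.7642 m downgradient of the peak.
√(4πDt) = 11.86 m, giving peak height M/(n_e·A·√(4πDt)) = 5.96/(0.38 × 177 × 11.86) = 0.007471 kg/m³.
(x−vt)²/(4Dt) = (7.7642)²/(4 × 0.799 × 14.0) = 1.347; exp(−1.347) = 0.2600.
C = 0.007471 × 0.2600 = 0.00194 kg/m³.

0.00194 kg/m³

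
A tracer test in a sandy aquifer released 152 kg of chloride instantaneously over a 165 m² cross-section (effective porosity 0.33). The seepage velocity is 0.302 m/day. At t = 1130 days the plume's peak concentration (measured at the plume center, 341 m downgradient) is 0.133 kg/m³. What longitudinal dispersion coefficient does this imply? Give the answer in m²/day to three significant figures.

0.0310 m²/day

At the plume center C_max = M/(n_e·A·√(4πDt)), so D = M²/(4πt·(n_e·A·C_max)²).
n_e·A·C_max = 0.33 × 165 × 0.133 = 7.242 kg/m.
D = 152²/(4π × 1130 × 7.242²) = 0.0310 m²/day.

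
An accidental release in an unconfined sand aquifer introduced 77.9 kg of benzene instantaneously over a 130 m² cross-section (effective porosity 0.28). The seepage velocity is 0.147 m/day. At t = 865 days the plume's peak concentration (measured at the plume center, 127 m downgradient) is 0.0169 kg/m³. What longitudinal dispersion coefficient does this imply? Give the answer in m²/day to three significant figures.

At the plume center C_max = M/(n_e·A·√(4πDt)), so D = M²/(4πt·(n_e·A·C_max)²).
n_e·A·C_max = 0.28 × 130 × 0.0169 = 0.6152 kg/m.
D = 77.9²/(4π × 865 × 0.6152²) = 1.48 m²/day.

1.48 m²/day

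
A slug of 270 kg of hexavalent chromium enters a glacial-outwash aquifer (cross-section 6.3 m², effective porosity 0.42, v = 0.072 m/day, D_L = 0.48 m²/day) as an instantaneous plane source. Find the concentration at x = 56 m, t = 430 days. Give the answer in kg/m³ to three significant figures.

For an instantaneous plane source, C(x,t) = M/(n_e·A·√(4πDt)) · exp(−(x−vt)²/(4Dt)), with n_e·A the pore (flow) area.
Plume center vt = 0.072 × 430 = 30.96 m, so the well at 56 m is 25.04 m downgradient of the peak.
√(4πDt) = 50.93 m, giving peak height M/(n_e·A·√(4πDt)) = 270/(0.42 × 6.3 × 50.93) = 2.004 kg/m³.
(x−vt)²/(4Dt) = (25.04)²/(4 × 0.48 × 430) = 0.7594; exp(−0.7594) = 0.4679.
C = 2.004 × 0.4679 = 0.938 kg/m³.

0.938 kg/m³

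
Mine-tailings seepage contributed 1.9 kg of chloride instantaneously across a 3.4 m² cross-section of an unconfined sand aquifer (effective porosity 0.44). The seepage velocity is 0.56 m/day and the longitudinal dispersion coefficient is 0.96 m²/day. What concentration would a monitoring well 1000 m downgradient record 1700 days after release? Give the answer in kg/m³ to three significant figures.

For an instantaneous plane source, C(x,t) = M/(n_e·A·√(4πDt)) · exp(−(x−vt)²/(4Dt)), with n_e·A the pore (flow) area.
Plume center vt = 0.56 × 1700 = 952 m, so the well at 1000 m is 48 m downgradient of the peak.
√(4πDt) = 143.2 m, giving peak height M/(n_e·A·√(4πDt)) = 1.9/(0.44 × 3.4 × 143.2) = 0.008869 kg/m³.
(x−vt)²/(4Dt) = (48)²/(4 × 0.96 × 1700) = 0.3529; exp(−0.3529) = 0.7026.
C = 0.008869 × 0.7026 = 0.00623 kg/m³.

0.00623 kg/m³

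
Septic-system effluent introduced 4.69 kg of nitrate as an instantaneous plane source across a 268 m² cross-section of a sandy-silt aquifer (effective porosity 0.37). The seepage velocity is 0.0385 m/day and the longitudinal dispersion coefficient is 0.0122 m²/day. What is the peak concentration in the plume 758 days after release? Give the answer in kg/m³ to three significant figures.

The peak of an instantaneous 1D plume sits at x = vt; there the Gaussian factor is 1 and C_max = M/(n_e·A·√(4πDt)), where n_e·A is the pore area the mass is dissolved in.
√(4πDt) = √(4π × 0.0122 × 758) = 10.78 m, so C_max = 4.69/(0.37 × 268 × 10.78) = 0.00439 kg/m³.

0.00439 kg/m³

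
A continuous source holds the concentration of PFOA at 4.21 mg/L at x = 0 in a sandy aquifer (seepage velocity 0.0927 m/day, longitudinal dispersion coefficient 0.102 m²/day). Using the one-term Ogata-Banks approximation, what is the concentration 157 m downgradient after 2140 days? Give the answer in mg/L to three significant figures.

4.11 mg/L

For a continuous step input, C/C₀ ≈ ½·erfc((x−vt)/(2√(Dt))).
vt = 0.0927 × 2140 = 198.378 m and 2√(Dt) = 2√(0.102 × 2140) = 29.55 m.
Argument (x−vt)/(2√(Dt)) = (157 − 198.378)/29.55 = -1.400; ½·erfc(-1.400) = 0.9761.
C = 4.21 × 0.9761 = 4.11 mg/L.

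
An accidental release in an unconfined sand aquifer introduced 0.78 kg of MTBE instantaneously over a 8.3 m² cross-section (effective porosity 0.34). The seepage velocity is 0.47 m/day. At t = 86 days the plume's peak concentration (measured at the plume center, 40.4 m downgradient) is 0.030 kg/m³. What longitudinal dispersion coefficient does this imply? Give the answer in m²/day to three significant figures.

At the plume center C_max = M/(n_e·A·√(4πDt)), so D = M²/(4πt·(n_e·A·C_max)²).
n_e·A·C_max = 0.34 × 8.3 × 0.030 = 0.08466 kg/m.
D = 0.78²/(4π × 86 × 0.08466²) = 0.0785 m²/day.

0.0785 m²/day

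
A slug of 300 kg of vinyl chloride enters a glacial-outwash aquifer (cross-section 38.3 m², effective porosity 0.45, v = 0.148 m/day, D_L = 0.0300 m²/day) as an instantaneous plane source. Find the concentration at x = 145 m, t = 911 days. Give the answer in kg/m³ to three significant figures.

0.365 kg/m³

For an instantaneous plane source, C(x,t) = M/(n_e·A·√(4πDt)) · exp(−(x−vt)²/(4Dt)), with n_e·A the pore (flow) area.
Plume center vt = 0.148 × 911 = 134.828 m, so the well at 145 m is 10.172 m downgradient of the peak.
√(4πDt) = 18.53 m, giving peak height M/(n_e·A·√(4πDt)) = 300/(0.45 × 38.3 × 18.53) = 0.9394 kg/m³.
(x−vt)²/(4Dt) = (10.172)²/(4 × 0.0300 × 911) = 0.9465; exp(−0.9465) = 0.3881.
C = 0.9394 × 0.3881 = 0.365 kg/m³.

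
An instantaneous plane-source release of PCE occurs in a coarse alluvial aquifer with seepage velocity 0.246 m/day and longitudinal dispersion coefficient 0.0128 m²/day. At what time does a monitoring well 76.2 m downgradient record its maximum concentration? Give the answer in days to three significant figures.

310 days

For the 1D instantaneous-source solution, setting ∂C/∂t = 0 at fixed x gives v²t² + 2Dt − x² = 0, so t = (√(D² + v²x²) − D)/v².
√(D² + v²x²) = √(0.0128² + 0.246² × 76.2²) = 18.75; v² = 0.060516.
t = (18.75 − 0.0128)/0.060516 = 310 days (vs. the pure-advection estimate x/v = 310 d).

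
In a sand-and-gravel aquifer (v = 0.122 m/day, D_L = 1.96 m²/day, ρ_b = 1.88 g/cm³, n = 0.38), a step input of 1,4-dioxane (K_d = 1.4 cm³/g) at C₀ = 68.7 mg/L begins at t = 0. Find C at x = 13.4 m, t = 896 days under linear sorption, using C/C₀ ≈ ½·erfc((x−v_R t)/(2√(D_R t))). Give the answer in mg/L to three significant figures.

34.9 mg/L

Retardation factor R = 1 + ρ_b·K_d/n = 1 + 1.88 × 1.4/0.38 = 7.926.
Sorption retards both mechanisms: v_R = v/R = 0.01539 m/day, D_R = D/R = 0.2473 m²/day.
v_R·t = 0.01539 × 896 = 13.78944 m; 2√(D_R t) = 29.77 m; argument = (13.4 − 13.78944)/29.77 = -0.01308.
C = C₀ × ½·erfc(-0.01308) = 68.7 × 0.5074 = 34.9 mg/L.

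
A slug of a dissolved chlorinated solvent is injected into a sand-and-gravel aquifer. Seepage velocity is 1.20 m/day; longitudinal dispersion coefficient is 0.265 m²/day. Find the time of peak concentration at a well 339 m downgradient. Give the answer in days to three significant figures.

For the 1D instantaneous-source solution, setting ∂C/∂t = 0 at fixed x gives v²t² + 2Dt − x² = 0, so t = (√(D² + v²x²) − D)/v².
√(D² + v²x²) = √(0.265² + 1.20² × 339²) = 406.8; v² = 1.44.
t = (406.8 − 0.265)/1.44 = 282 days (vs. the pure-advection estimate x/v = 282 d).

282 days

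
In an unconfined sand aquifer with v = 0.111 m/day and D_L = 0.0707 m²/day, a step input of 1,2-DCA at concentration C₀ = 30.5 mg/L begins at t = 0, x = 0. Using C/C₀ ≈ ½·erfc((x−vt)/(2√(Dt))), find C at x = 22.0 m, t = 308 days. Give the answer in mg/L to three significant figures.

For a continuous step input, C/C₀ ≈ ½·erfc((x−vt)/(2√(Dt))).
vt = 0.111 × 308 = 34.188 m and 2√(Dt) = 2√(0.0707 × 308) = 9.333 m.
Argument (x−vt)/(2√(Dt)) = (22.0 − 34.188)/9.333 = -1.306; ½·erfc(-1.306) = 0.9676.
C = 30.5 × 0.9676 = 29.5 mg/L.

29.5 mg/L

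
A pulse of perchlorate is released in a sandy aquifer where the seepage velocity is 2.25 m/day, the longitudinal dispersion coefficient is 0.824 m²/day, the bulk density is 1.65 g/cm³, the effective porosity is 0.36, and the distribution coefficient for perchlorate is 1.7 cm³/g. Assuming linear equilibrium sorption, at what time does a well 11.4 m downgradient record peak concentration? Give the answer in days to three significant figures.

43.1 days

Retardation factor R = 1 + ρ_b·K_d/n = 1 + 1.65 × 1.7/0.36 = 8.792.
Sorption retards both mechanisms: v_R = v/R = 0.2559 m/day, D_R = D/R = 0.09372 m²/day.
Peak time from v_R²t² + 2D_R t − x² = 0: t = (√(D_R² + v_R²x²) − D_R)/v_R².
√(D_R² + v_R²x²) = √(0.09372² + 0.2559² × 11.4²) = 2.919; v_R² = 0.06548.
t = (2.919 − 0.09372)/0.06548 = 43.1 days.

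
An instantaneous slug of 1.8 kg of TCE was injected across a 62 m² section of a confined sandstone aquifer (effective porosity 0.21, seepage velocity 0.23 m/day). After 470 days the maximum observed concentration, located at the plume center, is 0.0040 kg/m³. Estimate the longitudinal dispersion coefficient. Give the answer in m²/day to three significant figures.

At the plume center C_max = M/(n_e·A·√(4πDt)), so D = M²/(4πt·(n_e·A·C_max)²).
n_e·A·C_max = 0.21 × 62 × 0.0040 = 0.05208 kg/m.
D = 1.8²/(4π × 470 × 0.05208²) = 0.202 m²/day.

0.202 m²/day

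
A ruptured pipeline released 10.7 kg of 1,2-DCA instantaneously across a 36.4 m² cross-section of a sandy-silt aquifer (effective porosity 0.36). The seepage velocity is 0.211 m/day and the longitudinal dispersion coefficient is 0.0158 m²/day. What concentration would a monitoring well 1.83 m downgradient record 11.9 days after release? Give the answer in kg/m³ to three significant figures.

0.287 kg/m³

For an instantaneous plane source, C(x,t) = M/(n_e·A·√(4πDt)) · exp(−(x−vt)²/(4Dt)), with n_e·A the pore (flow) area.
Plume center vt = 0.211 × 11.9 = 2.5109 m, so the well at 1.83 m is 0.6809 m upgradient of the peak.
√(4πDt) = 1.537 m, giving peak height M/(n_e·A·√(4πDt)) = 10.7/(0.36 × 36.4 × 1.537) = 0.5313 kg/m³.
(x−vt)²/(4Dt) = (-0.6809)²/(4 × 0.0158 × 11.9) = 0.6165; exp(−0.6165) = 0.5398.
C = 0.5313 × 0.5398 = 0.287 kg/m³.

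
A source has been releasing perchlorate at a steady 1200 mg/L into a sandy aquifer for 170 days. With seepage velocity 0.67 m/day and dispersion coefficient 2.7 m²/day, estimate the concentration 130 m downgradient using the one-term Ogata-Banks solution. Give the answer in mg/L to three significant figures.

357 mg/L

For a continuous step input, C/C₀ ≈ ½·erfc((x−vt)/(2√(Dt))).
vt = 0.67 × 170 = 113.9 m and 2√(Dt) = 2√(2.7 × 170) = 42.85 m.
Argument (x−vt)/(2√(Dt)) = (130 − 113.9)/42.85 = 0.3757; ½·erfc(0.3757) = 0.2976.
C = 1200 × 0.2976 = 357 mg/L.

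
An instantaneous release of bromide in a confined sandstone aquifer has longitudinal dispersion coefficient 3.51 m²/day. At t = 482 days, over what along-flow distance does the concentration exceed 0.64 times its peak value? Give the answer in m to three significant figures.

The plume is Gaussian with σ = √(2Dt) = √(2 × 3.51 × 482) = 58.17 m.
C/C_peak = exp(−Δx²/(2σ²)) = 0.64 ⇒ Δx = σ·√(−2 ln 0.64) = 58.17 × 0.9448 = 54.96 m.
Width = 2Δx = 110 m.

110 m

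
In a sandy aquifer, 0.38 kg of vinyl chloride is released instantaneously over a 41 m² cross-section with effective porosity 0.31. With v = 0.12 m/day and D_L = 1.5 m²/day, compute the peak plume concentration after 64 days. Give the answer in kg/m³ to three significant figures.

0.000861 kg/m³

The peak of an instantaneous 1D plume sits at x = vt; there the Gaussian factor is 1 and C_max = M/(n_e·A·√(4πDt)), where n_e·A is the pore area the mass is dissolved in.
√(4πDt) = √(4π × 1.5 × 64) = 34.73 m, so C_max = 0.38/(0.31 × 41 × 34.73) = 0.000861 kg/m³.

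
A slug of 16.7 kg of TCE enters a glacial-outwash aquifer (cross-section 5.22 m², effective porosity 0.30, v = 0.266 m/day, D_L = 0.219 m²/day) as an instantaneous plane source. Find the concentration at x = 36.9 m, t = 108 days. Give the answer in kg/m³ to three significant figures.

For an instantaneous plane source, C(x,t) = M/(n_e·A·√(4πDt)) · exp(−(x−vt)²/(4Dt)), with n_e·A the pore (flow) area.
Plume center vt = 0.266 × 108 = 28.728 m, so the well at 36.9 m is 8.172 m downgradient of the peak.
√(4πDt) = 17.24 m, giving peak height M/(n_e·A·√(4πDt)) = 16.7/(0.30 × 5.22 × 17.24) = 0.6186 kg/m³.
(x−vt)²/(4Dt) = (8.172)²/(4 × 0.219 × 108) = 0.7059; exp(−0.7059) = 0.4937.
C = 0.6186 × 0.4937 = 0.305 kg/m³.

0.305 kg/m³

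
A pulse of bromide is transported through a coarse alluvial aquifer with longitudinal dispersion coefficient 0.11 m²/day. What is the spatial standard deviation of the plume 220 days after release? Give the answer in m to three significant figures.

6.96 m

Dispersive spreading gives a Gaussian with σ² = 2Dt; advection only shifts the center.
σ = √(2 × 0.11 × 220) = 6.96 m.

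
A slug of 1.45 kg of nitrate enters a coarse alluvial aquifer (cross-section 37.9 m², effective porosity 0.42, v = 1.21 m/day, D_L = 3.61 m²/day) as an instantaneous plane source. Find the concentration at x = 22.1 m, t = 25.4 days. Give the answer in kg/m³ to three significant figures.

For an instantaneous plane source, C(x,t) = M/(n_e·A·√(4πDt)) · exp(−(x−vt)²/(4Dt)), with n_e·A the pore (flow) area.
Plume center vt = 1.21 × 25.4 = 30.734 m, so the well at 22.1 m is 8.634 m upgradient of the peak.
√(4πDt) = 33.94 m, giving peak height M/(n_e·A·√(4πDt)) = 1.45/(0.42 × 37.9 × 33.94) = 0.002684 kg/m³.
(x−vt)²/(4Dt) = (-8.634)²/(4 × 3.61 × 25.4) = 0.2032; exp(−0.2032) = 0.8161.
C = 0.002684 × 0.8161 = 0.00219 kg/m³.

0.00219 kg/m³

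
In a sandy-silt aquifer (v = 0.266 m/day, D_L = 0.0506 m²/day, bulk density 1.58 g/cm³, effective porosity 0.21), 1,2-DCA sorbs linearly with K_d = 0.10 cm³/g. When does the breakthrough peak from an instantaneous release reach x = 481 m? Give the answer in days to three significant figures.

3170 days

Retardation factor R = 1 + ρ_b·K_d/n = 1 + 1.58 × 0.10/0.21 = 1.752.
Sorption retards both mechanisms: v_R = v/R = 0.1518 m/day, D_R = D/R = 0.02888 m²/day.
Peak time from v_R²t² + 2D_R t − x² = 0: t = (√(D_R² + v_R²x²) − D_R)/v_R².
√(D_R² + v_R²x²) = √(0.02888² + 0.1518² × 481²) = 73.02; v_R² = 0.02304.
t = (73.02 − 0.02888)/0.02304 = 3170 days.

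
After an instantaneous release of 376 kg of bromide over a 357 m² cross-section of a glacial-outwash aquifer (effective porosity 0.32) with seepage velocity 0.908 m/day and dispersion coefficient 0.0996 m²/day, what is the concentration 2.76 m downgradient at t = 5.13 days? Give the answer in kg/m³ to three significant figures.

0.223 kg/m³

For an instantaneous plane source, C(x,t) = M/(n_e·A·√(4πDt)) · exp(−(x−vt)²/(4Dt)), with n_e·A the pore (flow) area.
Plume center vt = 0.908 × 5.13 = 4.65804 m, so the well at 2.76 m is 1.89804 m upgradient of the peak.
√(4πDt) = 2.534 m, giving peak height M/(n_e·A·√(4πDt)) = 376/(0.32 × 357 × 2.534) = 1.299 kg/m³.
(x−vt)²/(4Dt) = (-1.89804)²/(4 × 0.0996 × 5.13) = 1.763; exp(−1.763) = 0.1715.
C = 1.299 × 0.1715 = 0.223 kg/m³.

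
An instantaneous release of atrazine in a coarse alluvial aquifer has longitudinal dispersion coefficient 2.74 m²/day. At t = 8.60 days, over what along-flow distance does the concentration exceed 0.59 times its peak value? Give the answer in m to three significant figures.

The plume is Gaussian with σ = √(2Dt) = √(2 × 2.74 × 8.60) = 6.865 m.
C/C_peak = exp(−Δx²/(2σ²)) = 0.59 ⇒ Δx = σ·√(−2 ln 0.59) = 6.865 × 1.027 = 7.050 m.
Width = 2Δx = 14.1 m.

14.1 m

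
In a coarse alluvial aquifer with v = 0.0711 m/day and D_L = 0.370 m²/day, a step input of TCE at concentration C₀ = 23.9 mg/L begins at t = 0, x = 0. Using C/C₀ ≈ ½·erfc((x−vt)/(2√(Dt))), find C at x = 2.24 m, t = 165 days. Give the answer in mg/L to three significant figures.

19.2 mg/L

For a continuous step input, C/C₀ ≈ ½·erfc((x−vt)/(2√(Dt))).
vt = 0.0711 × 165 = 11.7315 m and 2√(Dt) = 2√(0.370 × 165) = 15.63 m.
Argument (x−vt)/(2√(Dt)) = (2.24 − 11.7315)/15.63 = -0.6073; ½·erfc(-0.6073) = 0.8048.
C = 23.9 × 0.8048 = 19.2 mg/L.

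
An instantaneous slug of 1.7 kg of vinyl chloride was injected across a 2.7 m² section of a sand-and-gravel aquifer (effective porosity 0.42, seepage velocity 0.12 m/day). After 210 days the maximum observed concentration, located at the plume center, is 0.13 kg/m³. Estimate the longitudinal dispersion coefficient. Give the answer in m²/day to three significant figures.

0.0504 m²/day

At the plume center C_max = M/(n_e·A·√(4πDt)), so D = M²/(4πt·(n_e·A·C_max)²).
n_e·A·C_max = 0.42 × 2.7 × 0.13 = 0.1474 kg/m.
D = 1.7²/(4π × 210 × 0.1474²) = 0.0504 m²/day.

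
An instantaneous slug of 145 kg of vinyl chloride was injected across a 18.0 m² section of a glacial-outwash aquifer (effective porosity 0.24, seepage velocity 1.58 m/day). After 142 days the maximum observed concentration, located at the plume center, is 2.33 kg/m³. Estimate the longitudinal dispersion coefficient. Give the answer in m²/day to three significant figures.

At the plume center C_max = M/(n_e·A·√(4πDt)), so D = M²/(4πt·(n_e·A·C_max)²).
n_e·A·C_max = 0.24 × 18.0 × 2.33 = 10.07 kg/m.
D = 145²/(4π × 142 × 10.07²) = 0.116 m²/day.

0.116 m²/day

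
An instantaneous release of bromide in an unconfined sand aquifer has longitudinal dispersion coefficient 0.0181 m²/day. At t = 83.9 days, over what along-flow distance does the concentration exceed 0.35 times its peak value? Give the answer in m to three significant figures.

The plume is Gaussian with σ = √(2Dt) = √(2 × 0.0181 × 83.9) = 1.743 m.
C/C_peak = exp(−Δx²/(2σ²)) = 0.35 ⇒ Δx = σ·√(−2 ln 0.35) = 1.743 × 1.449 = 2.526 m.
Width = 2Δx = 5.05 m.

5.05 m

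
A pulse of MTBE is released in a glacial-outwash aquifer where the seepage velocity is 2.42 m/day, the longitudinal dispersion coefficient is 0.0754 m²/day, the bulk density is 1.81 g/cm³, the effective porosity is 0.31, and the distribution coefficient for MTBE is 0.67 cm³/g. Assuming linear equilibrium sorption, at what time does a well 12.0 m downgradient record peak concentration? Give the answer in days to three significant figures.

24.3 days

Retardation factor R = 1 + ρ_b·K_d/n = 1 + 1.81 × 0.67/0.31 = 4.912.
Sorption retards both mechanisms: v_R = v/R = 0.4927 m/day, D_R = D/R = 0.01535 m²/day.
Peak time from v_R²t² + 2D_R t − x² = 0: t = (√(D_R² + v_R²x²) − D_R)/v_R².
√(D_R² + v_R²x²) = √(0.01535² + 0.4927² × 12.0²) = 5.912; v_R² = 0.2428.
t = (5.912 − 0.01535)/0.2428 = 24.3 days.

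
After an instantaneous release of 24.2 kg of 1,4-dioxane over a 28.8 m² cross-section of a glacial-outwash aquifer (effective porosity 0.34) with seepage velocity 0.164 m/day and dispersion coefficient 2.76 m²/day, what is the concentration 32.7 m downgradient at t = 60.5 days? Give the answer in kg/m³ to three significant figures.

For an instantaneous plane source, C(x,t) = M/(n_e·A·√(4πDt)) · exp(−(x−vt)²/(4Dt)), with n_e·A the pore (flow) area.
Plume center vt = 0.164 × 60.5 = 9.922 m, so the well at 32.7 m is 22.778 m downgradient of the peak.
√(4πDt) = 45.81 m, giving peak height M/(n_e·A·√(4πDt)) = 24.2/(0.34 × 28.8 × 45.81) = 0.05395 kg/m³.
(x−vt)²/(4Dt) = (22.778)²/(4 × 2.76 × 60.5) = 0.7768; exp(−0.7768) = 0.4599.
C = 0.05395 × 0.4599 = 0.0248 kg/m³.

0.0248 kg/m³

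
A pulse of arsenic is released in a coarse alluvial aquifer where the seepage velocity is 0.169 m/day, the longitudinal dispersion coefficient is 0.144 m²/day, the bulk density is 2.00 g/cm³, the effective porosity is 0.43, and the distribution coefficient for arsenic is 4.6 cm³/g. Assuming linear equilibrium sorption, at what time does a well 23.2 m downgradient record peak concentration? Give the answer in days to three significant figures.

2960 days

Retardation factor R = 1 + ρ_b·K_d/n = 1 + 2.00 × 4.6/0.43 = 22.40.
Sorption retards both mechanisms: v_R = v/R = 0.007545 m/day, D_R = D/R = 0.006429 m²/day.
Peak time from v_R²t² + 2D_R t − x² = 0: t = (√(D_R² + v_R²x²) − D_R)/v_R².
√(D_R² + v_R²x²) = √(0.006429² + 0.007545² × 23.2²) = 0.1752; v_R² = 5.693e-05.
t = (0.1752 − 0.006429)/5.693e-05 = 2960 days.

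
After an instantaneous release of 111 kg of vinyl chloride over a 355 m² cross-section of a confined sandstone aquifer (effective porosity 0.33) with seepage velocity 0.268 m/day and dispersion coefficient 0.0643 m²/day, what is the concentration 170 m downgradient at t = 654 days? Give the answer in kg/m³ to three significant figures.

For an instantaneous plane source, C(x,t) = M/(n_e·A·√(4πDt)) · exp(−(x−vt)²/(4Dt)), with n_e·A the pore (flow) area.
Plume center vt = 0.268 × 654 = 175.272 m, so the well at 170 m is 5.272 m upgradient of the peak.
√(4πDt) = 22.99 m, giving peak height M/(n_e·A·√(4πDt)) = 111/(0.33 × 355 × 22.99) = 0.04121 kg/m³.
(x−vt)²/(4Dt) = (-5.272)²/(4 × 0.0643 × 654) = 0.1652; exp(−0.1652) = 0.8477.
C = 0.04121 × 0.8477 = 0.0349 kg/m³.

0.0349 kg/m³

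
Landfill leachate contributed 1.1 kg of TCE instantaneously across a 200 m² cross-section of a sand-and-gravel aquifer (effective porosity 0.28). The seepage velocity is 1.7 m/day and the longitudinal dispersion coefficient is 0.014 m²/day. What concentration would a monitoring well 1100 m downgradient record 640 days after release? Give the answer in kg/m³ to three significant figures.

For an instantaneous plane source, C(x,t) = M/(n_e·A·√(4πDt)) · exp(−(x−vt)²/(4Dt)), with n_e·A the pore (flow) area.
Plume center vt = 1.7 × 640 = 1088 m, so the well at 1100 m is 12 m downgradient of the peak.
√(4πDt) = 10.61 m, giving peak height M/(n_e·A·√(4πDt)) = 1.1/(0.28 × 200 × 10.61) = 0.001851 kg/m³.
(x−vt)²/(4Dt) = (12)²/(4 × 0.014 × 640) = 4.018; exp(−4.018) = 0.01799.
C = 0.001851 × 0.01799 = 3.33e-05 kg/m³.

3.33e-05 kg/m³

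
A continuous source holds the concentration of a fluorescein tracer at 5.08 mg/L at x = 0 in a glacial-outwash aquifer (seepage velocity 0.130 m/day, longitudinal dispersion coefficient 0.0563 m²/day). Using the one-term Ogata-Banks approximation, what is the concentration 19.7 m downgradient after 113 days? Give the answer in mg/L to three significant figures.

0.407 mg/L

For a continuous step input, C/C₀ ≈ ½·erfc((x−vt)/(2√(Dt))).
vt = 0.130 × 113 = 14.69 m and 2√(Dt) = 2√(0.0563 × 113) = 5.045 m.
Argument (x−vt)/(2√(Dt)) = (19.7 − 14.69)/5.045 = 0.9931; ½·erfc(0.9931) = 0.08009.
C = 5.08 × 0.08009 = 0.407 mg/L.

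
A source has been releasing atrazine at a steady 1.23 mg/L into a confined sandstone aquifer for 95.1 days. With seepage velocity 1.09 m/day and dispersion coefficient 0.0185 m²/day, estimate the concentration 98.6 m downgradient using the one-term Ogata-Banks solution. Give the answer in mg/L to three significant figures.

For a continuous step input, C/C₀ ≈ ½·erfc((x−vt)/(2√(Dt))).
vt = 1.09 × 95.1 = 103.659 m and 2√(Dt) = 2√(0.0185 × 95.1) = 2.653 m.
Argument (x−vt)/(2√(Dt)) = (98.6 − 103.659)/2.653 = -1.907; ½·erfc(-1.907) = 0.9965.
C = 1.23 × 0.9965 = 1.23 mg/L.

1.23 mg/L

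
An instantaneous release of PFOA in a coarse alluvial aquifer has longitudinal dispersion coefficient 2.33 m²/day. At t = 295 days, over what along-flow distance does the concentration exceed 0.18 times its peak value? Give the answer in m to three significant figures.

The plume is Gaussian with σ = √(2Dt) = √(2 × 2.33 × 295) = 37.08 m.
C/C_peak = exp(−Δx²/(2σ²)) = 0.18 ⇒ Δx = σ·√(−2 ln 0.18) = 37.08 × 1.852 = 68.67 m.
Width = 2Δx = 137 m.

137 m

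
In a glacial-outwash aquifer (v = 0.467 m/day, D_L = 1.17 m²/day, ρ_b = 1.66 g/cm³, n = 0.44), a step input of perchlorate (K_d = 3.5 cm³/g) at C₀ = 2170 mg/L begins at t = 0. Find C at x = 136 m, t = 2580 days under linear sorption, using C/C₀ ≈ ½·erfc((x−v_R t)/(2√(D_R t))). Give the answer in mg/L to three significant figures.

14.2 mg/L

Retardation factor R = 1 + ρ_b·K_d/n = 1 + 1.66 × 3.5/0.44 = 14.20.
Sorption retards both mechanisms: v_R = v/R = 0.03289 m/day, D_R = D/R = 0.08239 m²/day.
v_R·t = 0.03289 × 2580 = 84.8562 m; 2√(D_R t) = 29.16 m; argument = (136 − 84.8562)/29.16 = 1.754.
C = C₀ × ½·erfc(1.754) = 2170 × 0.006559 = 14.2 mg/L.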